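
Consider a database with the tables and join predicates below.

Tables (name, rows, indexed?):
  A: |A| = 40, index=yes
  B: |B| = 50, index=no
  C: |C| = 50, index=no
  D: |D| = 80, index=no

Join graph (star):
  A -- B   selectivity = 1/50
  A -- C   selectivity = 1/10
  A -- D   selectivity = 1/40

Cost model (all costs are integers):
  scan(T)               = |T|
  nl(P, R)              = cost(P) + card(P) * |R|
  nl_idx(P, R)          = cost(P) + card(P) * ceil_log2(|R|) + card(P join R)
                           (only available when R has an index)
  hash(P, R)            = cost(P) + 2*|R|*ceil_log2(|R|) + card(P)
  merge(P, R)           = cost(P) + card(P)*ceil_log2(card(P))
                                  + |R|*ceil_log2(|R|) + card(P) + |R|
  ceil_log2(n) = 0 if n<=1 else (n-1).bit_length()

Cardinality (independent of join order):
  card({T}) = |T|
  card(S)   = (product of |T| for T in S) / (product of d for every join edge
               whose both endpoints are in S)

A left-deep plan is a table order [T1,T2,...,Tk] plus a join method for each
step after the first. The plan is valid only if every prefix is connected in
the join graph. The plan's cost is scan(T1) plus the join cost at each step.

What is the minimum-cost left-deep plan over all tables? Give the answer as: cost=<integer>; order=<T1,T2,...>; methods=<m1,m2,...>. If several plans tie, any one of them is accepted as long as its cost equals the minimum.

cost=1990; order=B,A,D,C; methods=nl_idx,merge,hash

Selinger DP (subsets sized 1..n):
  {A}: scan cost=40, card=40
  {B}: scan cost=50, card=50
  {C}: scan cost=50, card=50
  {D}: scan cost=80, card=80
  {AB}: card=40; try (A,nl_idx)→390, (A,hash)→580, (B,merge)→670, (B,hash)→680, (A,merge)→680, (B,nl)→2040 …(+1); best=390 via (A,nl_idx)
  {AC}: card=200; try (A,nl_idx)→550, (A,hash)→580, (C,merge)→670, (C,hash)→680, (A,merge)→680, (C,nl)→2040 …(+1); best=550 via (A,nl_idx)
  {AD}: card=80; try (A,hash)→640, (A,nl_idx)→640, (D,merge)→960, (A,merge)→1000, (D,hash)→1200, (D,nl)→3240 …(+1); best=640 via (A,hash)
  {ABC}: card=200; try (C,merge)→1020, (C,hash)→1030, (B,hash)→1350, (C,nl)→2390, (B,merge)→2700, (B,nl)→10550; best=1020 via (C,merge)
  {ABD}: card=80; try (D,merge)→1310, (B,hash)→1320, (D,hash)→1550, (B,merge)→1630, (D,nl)→3590, (B,nl)→4640; best=1310 via (D,merge)
  {ACD}: card=400; try (C,hash)→1320, (C,merge)→1630, (D,hash)→1870, (D,merge)→2990, (C,nl)→4640, (D,nl)→16550; best=1320 via (C,hash)
  {ABCD}: card=400; try (C,hash)→1990, (C,merge)→2300, (B,hash)→2320, (D,hash)→2340, (D,merge)→3460, (C,nl)→5310 …(+3); best=1990 via (C,hash)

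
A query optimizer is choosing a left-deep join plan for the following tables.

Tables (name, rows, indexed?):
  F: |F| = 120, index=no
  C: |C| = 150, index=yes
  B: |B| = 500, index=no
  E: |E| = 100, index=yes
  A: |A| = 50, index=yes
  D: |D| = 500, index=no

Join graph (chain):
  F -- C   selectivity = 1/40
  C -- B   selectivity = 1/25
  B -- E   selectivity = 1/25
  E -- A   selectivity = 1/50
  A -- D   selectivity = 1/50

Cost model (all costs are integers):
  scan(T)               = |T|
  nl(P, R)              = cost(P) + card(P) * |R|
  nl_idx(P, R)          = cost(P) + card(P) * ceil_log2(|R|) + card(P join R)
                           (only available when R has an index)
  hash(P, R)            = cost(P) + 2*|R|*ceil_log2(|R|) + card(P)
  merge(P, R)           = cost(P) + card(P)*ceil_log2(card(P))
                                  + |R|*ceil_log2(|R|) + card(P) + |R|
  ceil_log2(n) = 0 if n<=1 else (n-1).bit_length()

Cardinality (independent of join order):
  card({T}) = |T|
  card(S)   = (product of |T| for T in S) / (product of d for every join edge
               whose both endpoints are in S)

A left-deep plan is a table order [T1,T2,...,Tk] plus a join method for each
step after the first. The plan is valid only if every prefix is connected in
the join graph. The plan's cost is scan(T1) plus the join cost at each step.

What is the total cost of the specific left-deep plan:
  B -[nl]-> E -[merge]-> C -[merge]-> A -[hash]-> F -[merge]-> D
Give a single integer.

step 1: scan B: cost=500, card=500
step 2: join E via nl
    card(P join E) = 500*100/(25) = 2000
    cost = 500 + 500*100 = 50500
step 3: join C via merge
    card(P join C) = 2000*150/(25) = 12000
    cost = 50500 + 2000*11 + 150*8 + 2000 + 150 = 75850
step 4: join A via merge
    card(P join A) = 12000*50/(50) = 12000
    cost = 75850 + 12000*14 + 50*6 + 12000 + 50 = 256200
step 5: join F via hash
    card(P join F) = 12000*120/(40) = 36000
    cost = 256200 + 2*120*7 + 12000 = 269880
step 6: join D via merge
    card(P join D) = 36000*500/(50) = 360000
    cost = 269880 + 36000*16 + 500*9 + 36000 + 500 = 886880

886880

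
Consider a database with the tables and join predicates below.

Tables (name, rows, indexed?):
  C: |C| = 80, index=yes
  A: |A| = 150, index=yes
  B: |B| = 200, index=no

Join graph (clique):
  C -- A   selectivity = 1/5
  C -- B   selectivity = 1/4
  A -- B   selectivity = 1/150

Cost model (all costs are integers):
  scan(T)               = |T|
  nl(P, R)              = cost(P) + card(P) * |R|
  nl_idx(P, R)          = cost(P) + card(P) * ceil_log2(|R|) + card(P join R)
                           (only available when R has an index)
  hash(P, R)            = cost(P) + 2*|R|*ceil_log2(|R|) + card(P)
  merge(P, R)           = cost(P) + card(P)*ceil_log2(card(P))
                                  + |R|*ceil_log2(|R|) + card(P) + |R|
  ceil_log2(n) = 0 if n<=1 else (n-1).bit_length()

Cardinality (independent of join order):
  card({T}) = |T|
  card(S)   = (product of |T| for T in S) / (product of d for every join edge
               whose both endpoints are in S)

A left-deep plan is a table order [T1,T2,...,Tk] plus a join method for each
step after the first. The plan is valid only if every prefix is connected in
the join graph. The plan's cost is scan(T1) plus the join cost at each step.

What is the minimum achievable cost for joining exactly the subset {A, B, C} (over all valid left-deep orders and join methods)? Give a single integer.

3320

Selinger DP over subsets of {A,B,C}:
  {C}: scan cost=80, card=80
  {A}: scan cost=150, card=150
  {B}: scan cost=200, card=200
  {AC}: card=2400; try (C,hash)→1420, (A,merge)→2070, (C,merge)→2140, (A,hash)→2560, (A,nl_idx)→3120, (C,nl_idx)→3600 …(+2); best=1420 via (C,hash)
  {BC}: card=4000; try (C,hash)→1520, (B,merge)→2520, (C,merge)→2640, (B,hash)→3360, (C,nl_idx)→5600, (B,nl)→16080 …(+1); best=1520 via (C,hash)
  {AB}: card=200; try (A,nl_idx)→2000, (A,hash)→2800, (B,merge)→3300, (A,merge)→3350, (B,hash)→3500, (B,nl)→30150 …(+1); best=2000 via (A,nl_idx)
  {ABC}: card=800; try (C,hash)→3320, (C,nl_idx)→4200, (C,merge)→4440, (B,hash)→7020, (A,hash)→7920, (C,nl)→18000 …(+5); best=3320 via (C,hash)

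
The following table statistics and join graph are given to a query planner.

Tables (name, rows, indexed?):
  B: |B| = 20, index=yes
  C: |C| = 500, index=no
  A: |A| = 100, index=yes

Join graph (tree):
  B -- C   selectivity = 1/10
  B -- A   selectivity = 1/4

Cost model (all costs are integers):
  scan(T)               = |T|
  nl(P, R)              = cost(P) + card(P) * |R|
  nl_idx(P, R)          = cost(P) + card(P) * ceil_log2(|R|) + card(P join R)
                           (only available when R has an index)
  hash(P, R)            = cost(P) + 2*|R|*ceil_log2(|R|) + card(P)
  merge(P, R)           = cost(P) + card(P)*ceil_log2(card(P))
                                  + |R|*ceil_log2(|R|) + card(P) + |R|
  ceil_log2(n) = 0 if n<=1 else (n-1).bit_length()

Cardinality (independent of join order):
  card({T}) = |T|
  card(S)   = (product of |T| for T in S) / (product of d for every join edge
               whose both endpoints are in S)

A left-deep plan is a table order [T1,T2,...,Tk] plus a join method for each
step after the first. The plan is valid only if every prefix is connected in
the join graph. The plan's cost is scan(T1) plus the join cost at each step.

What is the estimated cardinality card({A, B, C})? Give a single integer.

Tables in S: A(100), B(20), C(500)
Edges inside S: B-C(d=10), B-A(d=4)
numerator = 100 * 20 * 500 = 1000000
denominator = 10 * 4 = 40
card(S) = 1000000 / 40 = 25000

25000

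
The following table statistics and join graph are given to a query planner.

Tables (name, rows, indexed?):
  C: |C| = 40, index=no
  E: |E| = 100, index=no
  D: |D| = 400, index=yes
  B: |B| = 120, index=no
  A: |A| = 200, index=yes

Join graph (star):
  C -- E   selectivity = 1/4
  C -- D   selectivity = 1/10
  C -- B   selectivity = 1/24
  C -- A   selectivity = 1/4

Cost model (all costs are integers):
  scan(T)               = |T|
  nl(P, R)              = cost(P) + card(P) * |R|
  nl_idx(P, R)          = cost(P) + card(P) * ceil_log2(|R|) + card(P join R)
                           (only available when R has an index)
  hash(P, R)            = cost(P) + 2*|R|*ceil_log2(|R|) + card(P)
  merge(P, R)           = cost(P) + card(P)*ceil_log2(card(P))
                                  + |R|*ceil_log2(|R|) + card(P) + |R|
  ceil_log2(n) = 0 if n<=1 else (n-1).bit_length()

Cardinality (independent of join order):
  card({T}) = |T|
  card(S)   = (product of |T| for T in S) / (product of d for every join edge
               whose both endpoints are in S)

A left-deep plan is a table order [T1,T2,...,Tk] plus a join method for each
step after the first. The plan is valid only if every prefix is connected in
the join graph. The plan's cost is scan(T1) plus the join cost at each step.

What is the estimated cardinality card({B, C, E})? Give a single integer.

5000

Tables in S: B(120), C(40), E(100)
Edges inside S: C-E(d=4), C-B(d=24)
numerator = 120 * 40 * 100 = 480000
denominator = 4 * 24 = 96
card(S) = 480000 / 96 = 5000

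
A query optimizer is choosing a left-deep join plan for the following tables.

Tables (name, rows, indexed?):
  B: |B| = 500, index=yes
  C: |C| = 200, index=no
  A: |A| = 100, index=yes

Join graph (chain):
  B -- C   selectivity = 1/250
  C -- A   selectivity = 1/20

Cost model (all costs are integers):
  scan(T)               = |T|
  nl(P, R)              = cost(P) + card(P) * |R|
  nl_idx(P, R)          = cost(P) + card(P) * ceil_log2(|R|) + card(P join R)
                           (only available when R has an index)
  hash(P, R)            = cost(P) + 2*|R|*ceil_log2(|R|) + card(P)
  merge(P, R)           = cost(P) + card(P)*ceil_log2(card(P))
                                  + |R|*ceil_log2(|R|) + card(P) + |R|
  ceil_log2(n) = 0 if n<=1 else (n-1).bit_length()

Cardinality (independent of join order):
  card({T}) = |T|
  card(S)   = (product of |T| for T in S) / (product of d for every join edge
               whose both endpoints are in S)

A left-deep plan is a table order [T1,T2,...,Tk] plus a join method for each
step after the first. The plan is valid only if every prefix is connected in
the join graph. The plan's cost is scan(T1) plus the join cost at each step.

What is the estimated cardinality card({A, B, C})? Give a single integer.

Tables in S: A(100), B(500), C(200)
Edges inside S: B-C(d=250), C-A(d=20)
numerator = 100 * 500 * 200 = 10000000
denominator = 250 * 20 = 5000
card(S) = 10000000 / 5000 = 2000

2000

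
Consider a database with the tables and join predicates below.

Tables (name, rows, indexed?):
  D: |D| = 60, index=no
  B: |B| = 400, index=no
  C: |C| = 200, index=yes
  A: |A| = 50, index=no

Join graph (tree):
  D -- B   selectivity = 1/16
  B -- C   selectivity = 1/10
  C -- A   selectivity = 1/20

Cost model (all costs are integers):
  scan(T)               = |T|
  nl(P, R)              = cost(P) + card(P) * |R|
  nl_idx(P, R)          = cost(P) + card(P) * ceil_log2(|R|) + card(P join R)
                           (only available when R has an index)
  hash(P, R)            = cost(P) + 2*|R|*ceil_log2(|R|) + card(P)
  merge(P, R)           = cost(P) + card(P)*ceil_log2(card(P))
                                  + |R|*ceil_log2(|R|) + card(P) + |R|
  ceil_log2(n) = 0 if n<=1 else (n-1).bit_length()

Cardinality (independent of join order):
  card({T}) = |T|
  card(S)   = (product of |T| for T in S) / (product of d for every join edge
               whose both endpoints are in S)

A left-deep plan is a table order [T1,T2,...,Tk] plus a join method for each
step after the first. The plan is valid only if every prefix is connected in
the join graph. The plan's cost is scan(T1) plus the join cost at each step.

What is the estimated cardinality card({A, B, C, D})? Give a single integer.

Tables in S: A(50), B(400), C(200), D(60)
Edges inside S: D-B(d=16), B-C(d=10), C-A(d=20)
numerator = 50 * 400 * 200 * 60 = 240000000
denominator = 16 * 10 * 20 = 3200
card(S) = 240000000 / 3200 = 75000

75000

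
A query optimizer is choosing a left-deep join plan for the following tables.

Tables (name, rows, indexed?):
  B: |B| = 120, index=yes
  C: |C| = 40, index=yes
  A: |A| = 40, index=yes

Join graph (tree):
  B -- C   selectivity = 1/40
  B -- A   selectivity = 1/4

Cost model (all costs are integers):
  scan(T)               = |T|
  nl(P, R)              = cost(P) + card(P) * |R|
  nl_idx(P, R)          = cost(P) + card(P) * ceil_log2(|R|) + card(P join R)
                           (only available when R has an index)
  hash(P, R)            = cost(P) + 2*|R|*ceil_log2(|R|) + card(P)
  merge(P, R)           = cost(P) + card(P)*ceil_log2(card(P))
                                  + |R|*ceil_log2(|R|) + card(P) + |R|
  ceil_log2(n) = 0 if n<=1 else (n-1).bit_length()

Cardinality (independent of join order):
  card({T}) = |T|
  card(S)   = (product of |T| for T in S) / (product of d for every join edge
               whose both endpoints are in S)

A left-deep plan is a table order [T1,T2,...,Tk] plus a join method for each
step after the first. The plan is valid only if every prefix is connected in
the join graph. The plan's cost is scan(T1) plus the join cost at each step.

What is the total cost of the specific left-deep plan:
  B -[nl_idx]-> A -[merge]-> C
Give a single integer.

16720

step 1: scan B: cost=120, card=120
step 2: join A via nl_idx
    card(P join A) = 120*40/(4) = 1200
    cost = 120 + 120*6 + 1200 = 2040
step 3: join C via merge
    card(P join C) = 1200*40/(40) = 1200
    cost = 2040 + 1200*11 + 40*6 + 1200 + 40 = 16720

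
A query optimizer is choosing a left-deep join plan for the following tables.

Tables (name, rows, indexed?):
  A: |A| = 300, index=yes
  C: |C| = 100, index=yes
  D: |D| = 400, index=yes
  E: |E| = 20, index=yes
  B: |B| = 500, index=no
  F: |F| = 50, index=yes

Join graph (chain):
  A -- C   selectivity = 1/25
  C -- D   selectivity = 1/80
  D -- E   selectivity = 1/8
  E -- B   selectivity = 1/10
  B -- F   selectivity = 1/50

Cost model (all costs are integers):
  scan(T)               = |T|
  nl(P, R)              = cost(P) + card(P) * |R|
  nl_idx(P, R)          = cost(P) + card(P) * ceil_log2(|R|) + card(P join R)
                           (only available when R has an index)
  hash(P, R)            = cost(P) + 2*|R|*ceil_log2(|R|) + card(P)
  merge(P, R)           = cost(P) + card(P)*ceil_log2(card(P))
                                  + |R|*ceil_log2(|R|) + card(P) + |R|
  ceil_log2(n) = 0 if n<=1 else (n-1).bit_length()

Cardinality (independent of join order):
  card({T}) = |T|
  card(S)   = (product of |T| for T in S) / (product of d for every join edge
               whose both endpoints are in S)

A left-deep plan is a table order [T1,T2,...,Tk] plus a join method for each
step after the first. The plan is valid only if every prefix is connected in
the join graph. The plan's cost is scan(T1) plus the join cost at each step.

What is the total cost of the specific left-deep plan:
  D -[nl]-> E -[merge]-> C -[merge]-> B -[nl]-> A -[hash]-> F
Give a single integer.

19540800

step 1: scan D: cost=400, card=400
step 2: join E via nl
    card(P join E) = 400*20/(8) = 1000
    cost = 400 + 400*20 = 8400
step 3: join C via merge
    card(P join C) = 1000*100/(80) = 1250
    cost = 8400 + 1000*10 + 100*7 + 1000 + 100 = 20200
step 4: join B via merge
    card(P join B) = 1250*500/(10) = 62500
    cost = 20200 + 1250*11 + 500*9 + 1250 + 500 = 40200
step 5: join A via nl
    card(P join A) = 62500*300/(25) = 750000
    cost = 40200 + 62500*300 = 18790200
step 6: join F via hash
    card(P join F) = 750000*50/(50) = 750000
    cost = 18790200 + 2*50*6 + 750000 = 19540800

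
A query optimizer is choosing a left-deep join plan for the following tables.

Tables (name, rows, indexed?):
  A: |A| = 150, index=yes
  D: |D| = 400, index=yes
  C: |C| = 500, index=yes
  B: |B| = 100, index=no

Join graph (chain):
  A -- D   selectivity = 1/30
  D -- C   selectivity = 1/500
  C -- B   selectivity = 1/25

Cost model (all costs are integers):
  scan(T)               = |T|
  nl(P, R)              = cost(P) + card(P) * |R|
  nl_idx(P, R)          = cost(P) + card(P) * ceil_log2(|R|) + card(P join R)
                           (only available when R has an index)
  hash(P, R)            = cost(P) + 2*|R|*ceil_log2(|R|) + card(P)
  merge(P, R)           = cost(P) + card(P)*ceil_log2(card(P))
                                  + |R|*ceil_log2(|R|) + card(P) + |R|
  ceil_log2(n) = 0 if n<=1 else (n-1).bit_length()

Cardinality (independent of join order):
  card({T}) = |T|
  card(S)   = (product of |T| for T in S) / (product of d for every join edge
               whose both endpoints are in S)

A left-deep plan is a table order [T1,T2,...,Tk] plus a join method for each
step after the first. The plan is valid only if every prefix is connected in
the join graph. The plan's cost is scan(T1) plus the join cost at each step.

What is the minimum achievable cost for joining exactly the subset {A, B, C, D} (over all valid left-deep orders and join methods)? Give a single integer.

Selinger DP over subsets of {A,B,C,D}:
  {A}: scan cost=150, card=150
  {D}: scan cost=400, card=400
  {C}: scan cost=500, card=500
  {B}: scan cost=100, card=100
  {AD}: card=2000; try (A,hash)→3200, (D,nl_idx)→3500, (D,merge)→5500, (A,nl_idx)→5600, (A,merge)→5750, (D,hash)→7500 …(+2); best=3200 via (A,hash)
  {CD}: card=400; try (C,nl_idx)→4400, (D,nl_idx)→5400, (D,hash)→8200, (C,merge)→9400, (D,merge)→9500, (C,hash)→9800 …(+2); best=4400 via (C,nl_idx)
  {BC}: card=2000; try (B,hash)→2400, (C,nl_idx)→3000, (C,merge)→5900, (B,merge)→6300, (C,hash)→9200, (C,nl)→50100 …(+1); best=2400 via (B,hash)
  {ACD}: card=2000; try (A,hash)→7200, (A,nl_idx)→9600, (A,merge)→9750, (C,hash)→14200, (C,nl_idx)→23200, (C,merge)→32200 …(+2); best=7200 via (A,hash)
  {BCD}: card=1600; try (B,hash)→6200, (B,merge)→9200, (D,hash)→11600, (D,nl_idx)→22000, (D,merge)→30400, (B,nl)→44400 …(+1); best=6200 via (B,hash)
  {ABCD}: card=8000; try (A,hash)→10200, (B,hash)→10600, (A,merge)→26750, (A,nl_idx)→27000, (B,merge)→32000, (B,nl)→207200 …(+1); best=10200 via (A,hash)

10200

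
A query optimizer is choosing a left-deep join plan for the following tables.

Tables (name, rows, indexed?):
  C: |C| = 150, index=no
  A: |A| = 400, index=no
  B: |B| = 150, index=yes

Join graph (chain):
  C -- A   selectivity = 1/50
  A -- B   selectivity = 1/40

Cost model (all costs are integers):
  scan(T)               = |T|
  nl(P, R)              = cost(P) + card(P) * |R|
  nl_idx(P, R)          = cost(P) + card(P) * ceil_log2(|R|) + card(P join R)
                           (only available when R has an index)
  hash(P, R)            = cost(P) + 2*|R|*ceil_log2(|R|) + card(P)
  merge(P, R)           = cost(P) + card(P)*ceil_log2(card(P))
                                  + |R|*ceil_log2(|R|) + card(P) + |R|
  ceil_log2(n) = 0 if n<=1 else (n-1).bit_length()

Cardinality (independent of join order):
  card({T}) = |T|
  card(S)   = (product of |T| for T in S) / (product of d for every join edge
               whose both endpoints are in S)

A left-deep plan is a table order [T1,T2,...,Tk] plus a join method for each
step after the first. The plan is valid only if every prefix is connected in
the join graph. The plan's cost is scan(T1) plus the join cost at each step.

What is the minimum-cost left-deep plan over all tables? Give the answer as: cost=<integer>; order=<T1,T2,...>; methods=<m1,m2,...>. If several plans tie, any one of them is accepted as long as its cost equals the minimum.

Selinger DP (subsets sized 1..n):
  {C}: scan cost=150, card=150
  {A}: scan cost=400, card=400
  {B}: scan cost=150, card=150
  {AC}: card=1200; try (C,hash)→3200, (A,merge)→5500, (C,merge)→5750, (A,hash)→7500, (A,nl)→60150, (C,nl)→60400; best=3200 via (C,hash)
  {AB}: card=1500; try (B,hash)→3200, (B,nl_idx)→5100, (A,merge)→5500, (B,merge)→5750, (A,hash)→7500, (A,nl)→60150 …(+1); best=3200 via (B,hash)
  {ABC}: card=4500; try (B,hash)→6800, (C,hash)→7100, (B,nl_idx)→17300, (B,merge)→18950, (C,merge)→22550, (B,nl)→183200 …(+1); best=6800 via (B,hash)

cost=6800; order=A,C,B; methods=hash,hash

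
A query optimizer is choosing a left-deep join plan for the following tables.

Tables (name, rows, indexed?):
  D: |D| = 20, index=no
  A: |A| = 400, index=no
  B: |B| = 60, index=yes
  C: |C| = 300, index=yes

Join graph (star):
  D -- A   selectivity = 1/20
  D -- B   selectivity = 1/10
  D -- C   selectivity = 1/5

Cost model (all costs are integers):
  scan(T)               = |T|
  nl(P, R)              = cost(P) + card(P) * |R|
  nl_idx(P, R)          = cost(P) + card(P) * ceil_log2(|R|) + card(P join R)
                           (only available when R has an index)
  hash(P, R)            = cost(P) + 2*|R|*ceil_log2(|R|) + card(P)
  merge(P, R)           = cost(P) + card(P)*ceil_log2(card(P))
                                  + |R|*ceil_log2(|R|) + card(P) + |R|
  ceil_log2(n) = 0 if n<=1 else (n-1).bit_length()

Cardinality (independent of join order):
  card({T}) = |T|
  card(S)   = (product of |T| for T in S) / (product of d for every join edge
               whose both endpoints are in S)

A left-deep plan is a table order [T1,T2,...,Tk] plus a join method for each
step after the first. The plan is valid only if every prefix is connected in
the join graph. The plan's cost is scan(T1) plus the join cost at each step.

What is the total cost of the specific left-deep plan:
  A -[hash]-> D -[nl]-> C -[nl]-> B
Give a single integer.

step 1: scan A: cost=400, card=400
step 2: join D via hash
    card(P join D) = 400*20/(20) = 400
    cost = 400 + 2*20*5 + 400 = 1000
step 3: join C via nl
    card(P join C) = 400*300/(5) = 24000
    cost = 1000 + 400*300 = 121000
step 4: join B via nl
    card(P join B) = 24000*60/(10) = 144000
    cost = 121000 + 24000*60 = 1561000

1561000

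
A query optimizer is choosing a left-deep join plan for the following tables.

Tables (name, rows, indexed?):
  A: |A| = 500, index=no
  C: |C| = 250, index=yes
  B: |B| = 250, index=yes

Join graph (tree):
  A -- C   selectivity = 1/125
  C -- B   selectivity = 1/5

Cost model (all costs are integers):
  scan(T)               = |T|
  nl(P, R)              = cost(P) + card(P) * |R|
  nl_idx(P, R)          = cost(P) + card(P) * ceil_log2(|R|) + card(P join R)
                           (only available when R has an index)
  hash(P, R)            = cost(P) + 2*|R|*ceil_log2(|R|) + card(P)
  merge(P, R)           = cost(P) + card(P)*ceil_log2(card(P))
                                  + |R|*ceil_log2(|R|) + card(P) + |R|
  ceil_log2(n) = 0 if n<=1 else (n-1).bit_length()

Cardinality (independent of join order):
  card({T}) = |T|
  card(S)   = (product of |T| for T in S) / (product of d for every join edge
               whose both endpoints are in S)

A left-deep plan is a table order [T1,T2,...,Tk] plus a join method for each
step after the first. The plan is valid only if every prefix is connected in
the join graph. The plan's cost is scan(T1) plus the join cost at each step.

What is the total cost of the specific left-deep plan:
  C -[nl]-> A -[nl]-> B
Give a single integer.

step 1: scan C: cost=250, card=250
step 2: join A via nl
    card(P join A) = 250*500/(125) = 1000
    cost = 250 + 250*500 = 125250
step 3: join B via nl
    card(P join B) = 1000*250/(5) = 50000
    cost = 125250 + 1000*250 = 375250

375250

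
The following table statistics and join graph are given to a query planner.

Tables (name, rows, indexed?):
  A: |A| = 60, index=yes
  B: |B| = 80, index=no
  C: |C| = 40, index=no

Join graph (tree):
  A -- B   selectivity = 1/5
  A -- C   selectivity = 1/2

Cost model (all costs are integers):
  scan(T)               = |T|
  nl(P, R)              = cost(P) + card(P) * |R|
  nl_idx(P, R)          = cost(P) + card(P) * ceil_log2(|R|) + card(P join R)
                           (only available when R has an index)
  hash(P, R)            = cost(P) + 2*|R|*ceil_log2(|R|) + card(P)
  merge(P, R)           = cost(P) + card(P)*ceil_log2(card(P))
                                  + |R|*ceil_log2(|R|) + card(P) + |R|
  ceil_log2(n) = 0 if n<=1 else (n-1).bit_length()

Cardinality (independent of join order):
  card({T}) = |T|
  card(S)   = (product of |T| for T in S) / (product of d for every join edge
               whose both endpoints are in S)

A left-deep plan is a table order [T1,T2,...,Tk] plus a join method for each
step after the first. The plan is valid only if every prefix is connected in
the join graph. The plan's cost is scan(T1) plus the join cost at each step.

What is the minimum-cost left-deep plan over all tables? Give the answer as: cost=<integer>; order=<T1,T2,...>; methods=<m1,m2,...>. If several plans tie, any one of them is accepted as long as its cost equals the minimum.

cost=2320; order=B,A,C; methods=hash,hash

Selinger DP (subsets sized 1..n):
  {A}: scan cost=60, card=60
  {B}: scan cost=80, card=80
  {C}: scan cost=40, card=40
  {AB}: card=960; try (A,hash)→880, (B,merge)→1120, (A,merge)→1140, (B,hash)→1240, (A,nl_idx)→1520, (B,nl)→4860 …(+1); best=880 via (A,hash)
  {AC}: card=1200; try (C,hash)→600, (A,merge)→740, (C,merge)→760, (A,hash)→800, (A,nl_idx)→1480, (A,nl)→2440 …(+1); best=600 via (C,hash)
  {ABC}: card=19200; try (C,hash)→2320, (B,hash)→2920, (C,merge)→11720, (B,merge)→15640, (C,nl)→39280, (B,nl)→96600; best=2320 via (C,hash)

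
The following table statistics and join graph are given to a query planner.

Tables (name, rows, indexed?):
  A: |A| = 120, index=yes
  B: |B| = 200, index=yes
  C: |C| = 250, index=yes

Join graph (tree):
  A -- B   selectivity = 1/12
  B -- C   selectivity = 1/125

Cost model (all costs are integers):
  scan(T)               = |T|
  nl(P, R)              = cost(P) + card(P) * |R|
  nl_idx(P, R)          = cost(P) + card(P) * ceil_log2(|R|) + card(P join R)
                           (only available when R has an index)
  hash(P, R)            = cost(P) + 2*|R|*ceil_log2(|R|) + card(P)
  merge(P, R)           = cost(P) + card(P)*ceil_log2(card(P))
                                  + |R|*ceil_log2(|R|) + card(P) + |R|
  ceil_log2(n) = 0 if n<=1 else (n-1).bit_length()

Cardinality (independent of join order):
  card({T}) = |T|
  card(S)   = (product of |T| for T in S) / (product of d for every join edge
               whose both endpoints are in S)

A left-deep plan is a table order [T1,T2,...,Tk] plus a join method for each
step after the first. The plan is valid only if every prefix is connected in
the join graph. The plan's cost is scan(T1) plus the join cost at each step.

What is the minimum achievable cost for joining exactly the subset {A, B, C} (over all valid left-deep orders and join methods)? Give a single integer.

Selinger DP over subsets of {A,B,C}:
  {A}: scan cost=120, card=120
  {B}: scan cost=200, card=200
  {C}: scan cost=250, card=250
  {AB}: card=2000; try (A,hash)→2080, (B,merge)→2880, (A,merge)→2960, (B,nl_idx)→3080, (B,hash)→3440, (A,nl_idx)→3600 …(+2); best=2080 via (A,hash)
  {BC}: card=400; try (C,nl_idx)→2200, (B,nl_idx)→2650, (B,hash)→3700, (C,merge)→4250, (B,merge)→4300, (C,hash)→4400 …(+2); best=2200 via (C,nl_idx)
  {ABC}: card=4000; try (A,hash)→4280, (A,merge)→7160, (C,hash)→8080, (A,nl_idx)→9000, (C,nl_idx)→22080, (C,merge)→28330 …(+2); best=4280 via (A,hash)

4280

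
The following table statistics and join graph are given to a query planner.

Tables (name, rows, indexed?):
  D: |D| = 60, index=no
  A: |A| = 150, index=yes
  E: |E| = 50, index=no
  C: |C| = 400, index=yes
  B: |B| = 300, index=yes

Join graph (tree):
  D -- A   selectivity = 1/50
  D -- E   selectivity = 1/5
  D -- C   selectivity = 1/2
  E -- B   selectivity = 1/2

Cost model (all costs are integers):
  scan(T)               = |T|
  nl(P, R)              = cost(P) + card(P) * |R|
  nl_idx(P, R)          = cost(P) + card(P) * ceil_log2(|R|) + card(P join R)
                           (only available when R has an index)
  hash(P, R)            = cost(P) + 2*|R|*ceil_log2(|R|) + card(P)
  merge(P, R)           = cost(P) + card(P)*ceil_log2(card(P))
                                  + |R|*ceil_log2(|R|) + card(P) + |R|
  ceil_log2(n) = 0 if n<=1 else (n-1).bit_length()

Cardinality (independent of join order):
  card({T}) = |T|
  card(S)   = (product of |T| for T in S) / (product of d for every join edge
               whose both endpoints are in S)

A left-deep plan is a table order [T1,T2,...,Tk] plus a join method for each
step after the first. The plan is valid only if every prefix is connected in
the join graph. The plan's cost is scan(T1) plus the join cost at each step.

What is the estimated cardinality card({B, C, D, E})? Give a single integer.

18000000

Tables in S: B(300), C(400), D(60), E(50)
Edges inside S: D-E(d=5), D-C(d=2), E-B(d=2)
numerator = 300 * 400 * 60 * 50 = 360000000
denominator = 5 * 2 * 2 = 20
card(S) = 360000000 / 20 = 18000000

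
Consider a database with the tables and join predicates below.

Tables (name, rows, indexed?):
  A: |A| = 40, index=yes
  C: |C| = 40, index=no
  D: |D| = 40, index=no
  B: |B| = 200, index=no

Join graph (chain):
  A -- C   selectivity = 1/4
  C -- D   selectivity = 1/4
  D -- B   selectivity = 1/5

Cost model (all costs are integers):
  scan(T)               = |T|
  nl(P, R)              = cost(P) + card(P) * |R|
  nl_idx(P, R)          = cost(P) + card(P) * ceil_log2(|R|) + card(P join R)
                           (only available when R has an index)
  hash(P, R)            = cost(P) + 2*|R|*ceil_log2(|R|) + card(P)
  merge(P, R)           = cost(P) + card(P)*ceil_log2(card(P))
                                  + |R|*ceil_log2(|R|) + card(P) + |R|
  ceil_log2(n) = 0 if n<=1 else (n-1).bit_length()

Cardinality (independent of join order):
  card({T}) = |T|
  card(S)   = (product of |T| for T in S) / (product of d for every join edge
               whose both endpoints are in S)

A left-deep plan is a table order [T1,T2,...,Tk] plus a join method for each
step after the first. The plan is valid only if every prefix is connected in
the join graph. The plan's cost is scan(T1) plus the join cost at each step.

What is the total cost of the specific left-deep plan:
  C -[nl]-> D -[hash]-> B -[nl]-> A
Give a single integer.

step 1: scan C: cost=40, card=40
step 2: join D via nl
    card(P join D) = 40*40/(4) = 400
    cost = 40 + 40*40 = 1640
step 3: join B via hash
    card(P join B) = 400*200/(5) = 16000
    cost = 1640 + 2*200*8 + 400 = 5240
step 4: join A via nl
    card(P join A) = 16000*40/(4) = 160000
    cost = 5240 + 16000*40 = 645240

645240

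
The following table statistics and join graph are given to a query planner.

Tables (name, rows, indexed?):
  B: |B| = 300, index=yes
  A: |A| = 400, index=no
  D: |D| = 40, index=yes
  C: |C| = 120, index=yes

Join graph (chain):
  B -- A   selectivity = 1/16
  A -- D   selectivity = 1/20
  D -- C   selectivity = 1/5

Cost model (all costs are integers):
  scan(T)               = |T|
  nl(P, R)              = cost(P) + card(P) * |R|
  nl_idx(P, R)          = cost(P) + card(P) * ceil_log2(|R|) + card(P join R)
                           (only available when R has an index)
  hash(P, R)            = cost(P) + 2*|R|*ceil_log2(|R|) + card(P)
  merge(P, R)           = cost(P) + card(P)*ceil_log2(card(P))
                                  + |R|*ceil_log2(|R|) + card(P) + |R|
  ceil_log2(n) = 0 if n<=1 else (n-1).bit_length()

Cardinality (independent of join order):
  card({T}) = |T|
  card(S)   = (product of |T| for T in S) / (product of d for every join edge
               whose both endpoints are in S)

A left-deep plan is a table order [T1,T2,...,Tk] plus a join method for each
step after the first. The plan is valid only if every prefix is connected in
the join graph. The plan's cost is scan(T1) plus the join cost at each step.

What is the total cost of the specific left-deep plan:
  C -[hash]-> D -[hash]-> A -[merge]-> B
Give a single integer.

step 1: scan C: cost=120, card=120
step 2: join D via hash
    card(P join D) = 120*40/(5) = 960
    cost = 120 + 2*40*6 + 120 = 720
step 3: join A via hash
    card(P join A) = 960*400/(20) = 19200
    cost = 720 + 2*400*9 + 960 = 8880
step 4: join B via merge
    card(P join B) = 19200*300/(16) = 360000
    cost = 8880 + 19200*15 + 300*9 + 19200 + 300 = 319080

319080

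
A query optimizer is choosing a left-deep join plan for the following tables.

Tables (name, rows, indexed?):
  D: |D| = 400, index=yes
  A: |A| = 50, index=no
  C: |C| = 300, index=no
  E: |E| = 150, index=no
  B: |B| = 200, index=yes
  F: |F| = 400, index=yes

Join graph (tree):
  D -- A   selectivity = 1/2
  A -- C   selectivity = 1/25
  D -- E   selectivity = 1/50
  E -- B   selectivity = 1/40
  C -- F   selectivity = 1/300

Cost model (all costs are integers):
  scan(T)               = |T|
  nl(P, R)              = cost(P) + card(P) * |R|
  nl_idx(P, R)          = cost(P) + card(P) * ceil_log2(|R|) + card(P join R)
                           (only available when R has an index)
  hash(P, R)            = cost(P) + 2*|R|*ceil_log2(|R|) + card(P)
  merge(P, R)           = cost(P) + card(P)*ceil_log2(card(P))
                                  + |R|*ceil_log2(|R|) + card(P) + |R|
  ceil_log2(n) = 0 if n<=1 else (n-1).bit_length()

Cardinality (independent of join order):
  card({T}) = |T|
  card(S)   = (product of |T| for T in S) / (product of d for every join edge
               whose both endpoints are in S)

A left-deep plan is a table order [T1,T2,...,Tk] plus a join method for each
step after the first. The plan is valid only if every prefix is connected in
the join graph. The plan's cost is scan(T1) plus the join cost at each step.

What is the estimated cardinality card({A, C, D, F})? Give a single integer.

Tables in S: A(50), C(300), D(400), F(400)
Edges inside S: D-A(d=2), A-C(d=25), C-F(d=300)
numerator = 50 * 300 * 400 * 400 = 2400000000
denominator = 2 * 25 * 300 = 15000
card(S) = 2400000000 / 15000 = 160000

160000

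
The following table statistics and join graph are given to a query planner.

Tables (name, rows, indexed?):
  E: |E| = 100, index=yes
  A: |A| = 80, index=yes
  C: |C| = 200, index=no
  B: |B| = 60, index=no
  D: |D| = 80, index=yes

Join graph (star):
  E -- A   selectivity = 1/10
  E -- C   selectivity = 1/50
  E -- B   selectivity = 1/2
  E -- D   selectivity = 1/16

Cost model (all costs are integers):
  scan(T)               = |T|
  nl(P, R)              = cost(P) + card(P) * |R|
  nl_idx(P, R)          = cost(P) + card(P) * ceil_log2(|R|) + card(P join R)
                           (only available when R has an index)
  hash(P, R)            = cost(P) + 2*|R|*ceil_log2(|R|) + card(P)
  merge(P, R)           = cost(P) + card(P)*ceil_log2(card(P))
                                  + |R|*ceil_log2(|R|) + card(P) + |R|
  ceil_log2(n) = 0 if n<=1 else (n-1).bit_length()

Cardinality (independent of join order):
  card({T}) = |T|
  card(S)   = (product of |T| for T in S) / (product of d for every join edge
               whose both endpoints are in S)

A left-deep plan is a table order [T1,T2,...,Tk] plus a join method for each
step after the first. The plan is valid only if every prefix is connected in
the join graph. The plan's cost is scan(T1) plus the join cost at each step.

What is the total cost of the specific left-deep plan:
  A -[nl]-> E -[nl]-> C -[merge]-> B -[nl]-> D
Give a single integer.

7890100

step 1: scan A: cost=80, card=80
step 2: join E via nl
    card(P join E) = 80*100/(10) = 800
    cost = 80 + 80*100 = 8080
step 3: join C via nl
    card(P join C) = 800*200/(50) = 3200
    cost = 8080 + 800*200 = 168080
step 4: join B via merge
    card(P join B) = 3200*60/(2) = 96000
    cost = 168080 + 3200*12 + 60*6 + 3200 + 60 = 210100
step 5: join D via nl
    card(P join D) = 96000*80/(16) = 480000
    cost = 210100 + 96000*80 = 7890100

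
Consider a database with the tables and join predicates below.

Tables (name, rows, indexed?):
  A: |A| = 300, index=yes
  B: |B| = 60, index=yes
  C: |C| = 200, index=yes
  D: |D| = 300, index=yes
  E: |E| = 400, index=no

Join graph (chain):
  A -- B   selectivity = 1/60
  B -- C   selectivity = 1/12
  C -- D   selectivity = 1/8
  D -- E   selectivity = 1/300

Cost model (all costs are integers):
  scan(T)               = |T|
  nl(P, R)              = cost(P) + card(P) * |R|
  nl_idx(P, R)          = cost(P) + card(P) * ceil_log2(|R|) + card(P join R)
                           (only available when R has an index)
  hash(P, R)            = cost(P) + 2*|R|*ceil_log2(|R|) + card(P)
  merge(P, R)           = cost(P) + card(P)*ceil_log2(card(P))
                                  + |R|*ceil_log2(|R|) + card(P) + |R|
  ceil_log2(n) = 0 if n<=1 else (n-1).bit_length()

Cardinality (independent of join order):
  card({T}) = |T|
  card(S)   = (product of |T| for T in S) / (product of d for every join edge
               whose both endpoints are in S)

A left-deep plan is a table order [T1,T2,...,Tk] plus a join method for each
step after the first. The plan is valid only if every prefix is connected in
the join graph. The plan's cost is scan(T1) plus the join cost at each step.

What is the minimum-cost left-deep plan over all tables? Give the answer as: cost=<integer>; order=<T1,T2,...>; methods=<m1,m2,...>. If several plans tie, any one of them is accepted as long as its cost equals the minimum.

cost=74120; order=E,D,C,B,A; methods=nl_idx,hash,hash,hash

Selinger DP (subsets sized 1..n):
  {A}: scan cost=300, card=300
  {B}: scan cost=60, card=60
  {C}: scan cost=200, card=200
  {D}: scan cost=300, card=300
  {E}: scan cost=400, card=400
  {AB}: card=300; try (A,nl_idx)→900, (B,hash)→1320, (B,nl_idx)→2400, (A,merge)→3480, (B,merge)→3720, (A,hash)→5520 …(+2); best=900 via (A,nl_idx)
  {BC}: card=1000; try (B,hash)→1120, (C,nl_idx)→1540, (C,merge)→2280, (B,nl_idx)→2400, (B,merge)→2420, (C,hash)→3320 …(+2); best=1120 via (B,hash)
  {CD}: card=7500; try (C,hash)→3800, (D,merge)→5000, (C,merge)→5100, (D,hash)→5800, (D,nl_idx)→9500, (C,nl_idx)→10200 …(+2); best=3800 via (C,hash)
  {DE}: card=400; try (D,nl_idx)→4400, (D,hash)→6200, (E,merge)→7300, (D,merge)→7400, (E,hash)→7800, (E,nl)→120300 …(+1); best=4400 via (D,nl_idx)
  {ABC}: card=5000; try (C,hash)→4400, (C,merge)→5700, (A,hash)→7520, (C,nl_idx)→8300, (A,merge)→15120, (A,nl_idx)→15120 …(+2); best=4400 via (C,hash)
  {BCD}: card=37500; try (D,hash)→7520, (B,hash)→12020, (D,merge)→15120, (D,nl_idx)→47620, (B,nl_idx)→86300, (B,merge)→109220 …(+2); best=7520 via (D,hash)
  {CDE}: card=10000; try (C,hash)→8000, (C,merge)→10200, (C,nl_idx)→17600, (E,hash)→18500, (C,nl)→84400, (E,merge)→112800 …(+1); best=8000 via (C,hash)
  {ABCD}: card=187500; try (D,hash)→14800, (A,hash)→50420, (D,merge)→77400, (D,nl_idx)→236900, (A,nl_idx)→532520, (A,merge)→648020 …(+2); best=14800 via (D,hash)
  {BCDE}: card=50000; try (B,hash)→18720, (E,hash)→52220, (B,nl_idx)→118000, (B,merge)→158420, (B,nl)→608000, (E,merge)→649020 …(+1); best=18720 via (B,hash)
  {ABCDE}: card=250000; try (A,hash)→74120, (E,hash)→209500, (A,nl_idx)→718720, (A,merge)→871720, (E,merge)→3581300, (A,nl)→15018720 …(+1); best=74120 via (A,hash)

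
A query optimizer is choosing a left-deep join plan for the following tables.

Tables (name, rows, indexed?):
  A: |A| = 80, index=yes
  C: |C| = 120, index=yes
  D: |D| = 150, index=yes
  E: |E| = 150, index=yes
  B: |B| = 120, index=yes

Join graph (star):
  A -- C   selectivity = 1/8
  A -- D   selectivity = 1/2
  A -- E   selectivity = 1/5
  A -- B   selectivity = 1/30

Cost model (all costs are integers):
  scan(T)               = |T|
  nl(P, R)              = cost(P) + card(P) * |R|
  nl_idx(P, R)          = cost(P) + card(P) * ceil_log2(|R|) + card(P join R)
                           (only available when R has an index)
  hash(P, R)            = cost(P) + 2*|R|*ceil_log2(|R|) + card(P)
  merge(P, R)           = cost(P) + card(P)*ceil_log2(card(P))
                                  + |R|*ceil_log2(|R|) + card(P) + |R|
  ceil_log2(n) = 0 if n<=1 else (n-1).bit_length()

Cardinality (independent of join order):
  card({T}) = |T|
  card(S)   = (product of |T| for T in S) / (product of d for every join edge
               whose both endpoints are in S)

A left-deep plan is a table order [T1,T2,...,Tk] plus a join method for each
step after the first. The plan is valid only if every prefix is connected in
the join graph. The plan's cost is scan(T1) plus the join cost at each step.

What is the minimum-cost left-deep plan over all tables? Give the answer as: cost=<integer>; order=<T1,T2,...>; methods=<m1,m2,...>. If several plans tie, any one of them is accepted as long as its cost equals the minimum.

Selinger DP (subsets sized 1..n):
  {A}: scan cost=80, card=80
  {C}: scan cost=120, card=120
  {D}: scan cost=150, card=150
  {E}: scan cost=150, card=150
  {B}: scan cost=120, card=120
  {AC}: card=1200; try (A,hash)→1360, (C,merge)→1680, (A,merge)→1720, (C,hash)→1840, (C,nl_idx)→1840, (A,nl_idx)→2160 …(+2); best=1360 via (A,hash)
  {AD}: card=6000; try (A,hash)→1420, (D,merge)→2070, (A,merge)→2140, (D,hash)→2560, (D,nl_idx)→6720, (A,nl_idx)→7200 …(+2); best=1420 via (A,hash)
  {AE}: card=2400; try (A,hash)→1420, (E,merge)→2070, (A,merge)→2140, (E,hash)→2560, (E,nl_idx)→3120, (A,nl_idx)→3600 …(+2); best=1420 via (A,hash)
  {AB}: card=320; try (B,nl_idx)→960, (A,nl_idx)→1280, (A,hash)→1360, (B,merge)→1680, (A,merge)→1720, (B,hash)→1840 …(+2); best=960 via (B,nl_idx)
  {ACD}: card=90000; try (D,hash)→4960, (C,hash)→9100, (D,merge)→17110, (C,merge)→86380, (D,nl_idx)→100960, (C,nl_idx)→133420 …(+2); best=4960 via (D,hash)
  {ACE}: card=36000; try (E,hash)→4960, (C,hash)→5500, (E,merge)→17110, (C,merge)→33580, (E,nl_idx)→46960, (C,nl_idx)→54220 …(+2); best=4960 via (E,hash)
  {ABC}: card=4800; try (C,hash)→2960, (B,hash)→4240, (C,merge)→5120, (C,nl_idx)→8000, (B,nl_idx)→14560, (B,merge)→16720 …(+2); best=2960 via (C,hash)
  {ADE}: card=180000; try (D,hash)→6220, (E,hash)→9820, (D,merge)→33970, (E,merge)→86770, (D,nl_idx)→200620, (E,nl_idx)→229420 …(+2); best=6220 via (D,hash)
  {ABD}: card=24000; try (D,hash)→3680, (D,merge)→5510, (B,hash)→9100, (D,nl_idx)→27520, (D,nl)→48960, (B,nl_idx)→67420 …(+2); best=3680 via (D,hash)
  {ABE}: card=9600; try (E,hash)→3680, (B,hash)→5500, (E,merge)→5510, (E,nl_idx)→13120, (B,nl_idx)→27820, (B,merge)→33580 …(+2); best=3680 via (E,hash)
  {ACDE}: card=2700000; try (D,hash)→43360, (E,hash)→97360, (C,hash)→187900, (D,merge)→618310, (E,merge)→1626310, (D,nl_idx)→2992960 …(+6); best=43360 via (D,hash)
  {ABCD}: card=360000; try (D,hash)→10160, (C,hash)→29360, (D,merge)→71510, (B,hash)→96640, (C,merge)→388640, (D,nl_idx)→401360 …(+6); best=10160 via (D,hash)
  {ABCE}: card=144000; try (E,hash)→10160, (C,hash)→14960, (B,hash)→42640, (E,merge)→71510, (C,merge)→148640, (E,nl_idx)→185360 …(+6); best=10160 via (E,hash)
  {ABDE}: card=720000; try (D,hash)→15680, (E,hash)→30080, (D,merge)→149030, (B,hash)→187900, (E,merge)→389030, (D,nl_idx)→800480 …(+6); best=15680 via (D,hash)
  {ABCDE}: card=10800000; try (D,hash)→156560, (E,hash)→372560, (C,hash)→737360, (B,hash)→2745040, (D,merge)→2747510, (E,merge)→7211510 …(+10); best=156560 via (D,hash)

cost=156560; order=A,B,C,E,D; methods=nl_idx,hash,hash,hash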